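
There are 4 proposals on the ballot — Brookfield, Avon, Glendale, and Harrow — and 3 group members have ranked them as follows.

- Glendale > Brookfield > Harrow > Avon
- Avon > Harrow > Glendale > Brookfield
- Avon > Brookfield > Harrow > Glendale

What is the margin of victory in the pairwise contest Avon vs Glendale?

Ballots ranking Avon above Glendale: 2.
Ballots ranking Glendale above Avon: 1.
Avon wins 2–1, a margin of 1.

1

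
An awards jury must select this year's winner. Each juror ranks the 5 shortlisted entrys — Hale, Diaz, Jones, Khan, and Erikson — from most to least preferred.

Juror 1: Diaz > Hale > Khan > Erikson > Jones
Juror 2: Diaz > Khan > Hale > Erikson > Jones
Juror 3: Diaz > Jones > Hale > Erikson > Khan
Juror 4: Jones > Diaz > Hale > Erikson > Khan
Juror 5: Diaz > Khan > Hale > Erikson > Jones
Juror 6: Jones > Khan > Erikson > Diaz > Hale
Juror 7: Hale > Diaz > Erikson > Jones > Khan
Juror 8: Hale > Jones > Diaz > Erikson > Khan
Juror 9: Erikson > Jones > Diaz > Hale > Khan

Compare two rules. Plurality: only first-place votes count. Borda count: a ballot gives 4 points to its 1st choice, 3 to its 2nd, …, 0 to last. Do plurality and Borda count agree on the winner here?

Plurality first-place counts: Hale 2, Diaz 4, Jones 2, Khan 0, Erikson 1 → Diaz.
Borda totals: Hale 20, Diaz 27, Jones 18, Khan 11, Erikson 14 → Diaz.
The two rules agree on Diaz.

Yes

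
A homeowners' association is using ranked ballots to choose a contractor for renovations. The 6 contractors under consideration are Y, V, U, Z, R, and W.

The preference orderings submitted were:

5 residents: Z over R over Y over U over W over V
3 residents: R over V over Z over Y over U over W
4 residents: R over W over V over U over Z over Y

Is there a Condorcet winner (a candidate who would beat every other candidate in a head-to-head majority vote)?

Yes

Head-to-head results (12 voters total):
Y vs V: V wins 7–5.
Y vs U: Y wins 8–4.
Y vs Z: Z wins 12–0.
Y vs R: R wins 12–0.
Y vs W: Y wins 8–4.
V vs U: V wins 7–5.
V vs Z: V wins 7–5.
V vs R: R wins 12–0.
V vs W: W wins 9–3.
U vs Z: Z wins 8–4.
U vs R: R wins 12–0.
U vs W: U wins 8–4.
Z vs R: R wins 7–5.
Z vs W: Z wins 8–4.
R vs W: R wins 12–0.
R beats each rival — Y (12–0), V (12–0), U (12–0), Z (7–5), W (12–0) — so R is the Condorcet winner.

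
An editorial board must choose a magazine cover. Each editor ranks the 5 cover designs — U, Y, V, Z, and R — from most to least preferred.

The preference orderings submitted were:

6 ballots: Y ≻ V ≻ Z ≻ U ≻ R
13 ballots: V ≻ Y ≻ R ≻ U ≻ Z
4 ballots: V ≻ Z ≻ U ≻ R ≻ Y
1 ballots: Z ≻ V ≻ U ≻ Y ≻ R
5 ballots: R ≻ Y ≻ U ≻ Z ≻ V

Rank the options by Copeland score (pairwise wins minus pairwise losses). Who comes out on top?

Pairwise results:
  U vs Y: Y wins 24–5.
  U vs V: V wins 24–5.
  U vs Z: U wins 18–11.
  U vs R: R wins 18–11.
  Y vs V: V wins 18–11.
  Y vs Z: Y wins 24–5.
  Y vs R: Y wins 20–9.
  V vs Z: V wins 23–6.
  V vs R: V wins 24–5.
  Z vs R: R wins 18–11.
Copeland scores (wins − losses):
  U: 1 − 3 = -2
  Y: 3 − 1 = 2
  V: 4 − 0 = 4
  Z: 0 − 4 = -4
  R: 2 − 2 = 0
V has the best Copeland score.

V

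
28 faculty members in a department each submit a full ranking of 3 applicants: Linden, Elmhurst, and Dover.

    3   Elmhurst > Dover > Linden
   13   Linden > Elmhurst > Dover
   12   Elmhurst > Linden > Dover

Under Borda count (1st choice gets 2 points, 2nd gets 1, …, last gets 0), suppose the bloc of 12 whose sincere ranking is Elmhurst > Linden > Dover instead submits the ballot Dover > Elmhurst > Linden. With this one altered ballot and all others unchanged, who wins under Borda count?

Elmhurst

Borda totals with the altered ballot: Linden 26, Elmhurst 31, Dover 27.
The winner is unchanged: still Elmhurst.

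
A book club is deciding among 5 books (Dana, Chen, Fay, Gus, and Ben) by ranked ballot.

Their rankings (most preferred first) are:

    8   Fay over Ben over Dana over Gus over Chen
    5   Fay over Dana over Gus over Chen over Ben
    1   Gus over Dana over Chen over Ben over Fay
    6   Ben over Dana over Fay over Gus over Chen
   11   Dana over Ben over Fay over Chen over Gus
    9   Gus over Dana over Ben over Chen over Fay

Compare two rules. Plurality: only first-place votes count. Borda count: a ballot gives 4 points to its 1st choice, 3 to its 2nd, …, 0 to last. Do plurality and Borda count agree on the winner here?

Plurality first-place counts: Dana 11, Chen 0, Fay 13, Gus 10, Ben 6 → Fay.
Borda totals: Dana 123, Chen 27, Fay 86, Gus 64, Ben 100 → Dana.
The two rules disagree: plurality picks Fay, Borda picks Dana.

No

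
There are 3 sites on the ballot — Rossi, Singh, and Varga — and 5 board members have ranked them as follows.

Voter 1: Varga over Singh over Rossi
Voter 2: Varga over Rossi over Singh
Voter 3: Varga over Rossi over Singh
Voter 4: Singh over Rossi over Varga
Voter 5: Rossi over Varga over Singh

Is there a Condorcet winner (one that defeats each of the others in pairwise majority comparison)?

Head-to-head results (5 voters total):
Rossi vs Singh: Rossi wins 3–2.
Rossi vs Varga: Varga wins 3–2.
Singh vs Varga: Varga wins 4–1.
Varga beats each rival — Rossi (3–2), Singh (4–1) — so Varga is the Condorcet winner.

Yes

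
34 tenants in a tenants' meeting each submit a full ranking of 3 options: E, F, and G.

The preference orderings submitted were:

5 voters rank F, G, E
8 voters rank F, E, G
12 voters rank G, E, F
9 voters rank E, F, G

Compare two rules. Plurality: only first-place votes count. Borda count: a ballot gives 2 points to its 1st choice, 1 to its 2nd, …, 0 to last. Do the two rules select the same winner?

Plurality first-place counts: E 9, F 13, G 12 → F.
Borda totals: E 38, F 35, G 29 → E.
The two rules disagree: plurality picks F, Borda picks E.

No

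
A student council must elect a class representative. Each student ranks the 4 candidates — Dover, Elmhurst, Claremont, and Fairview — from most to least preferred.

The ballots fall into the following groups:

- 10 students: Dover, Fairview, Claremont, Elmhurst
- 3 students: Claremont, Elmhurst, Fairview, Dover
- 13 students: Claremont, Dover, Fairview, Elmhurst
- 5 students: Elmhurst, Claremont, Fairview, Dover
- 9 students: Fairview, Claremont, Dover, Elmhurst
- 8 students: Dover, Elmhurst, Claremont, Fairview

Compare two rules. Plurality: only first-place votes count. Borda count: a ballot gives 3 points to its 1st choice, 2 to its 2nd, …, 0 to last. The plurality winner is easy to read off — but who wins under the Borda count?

Claremont

Plurality first-place counts: Dover 18, Elmhurst 5, Claremont 16, Fairview 9 → Dover.
Borda totals: Dover 89, Elmhurst 37, Claremont 94, Fairview 68 → Claremont.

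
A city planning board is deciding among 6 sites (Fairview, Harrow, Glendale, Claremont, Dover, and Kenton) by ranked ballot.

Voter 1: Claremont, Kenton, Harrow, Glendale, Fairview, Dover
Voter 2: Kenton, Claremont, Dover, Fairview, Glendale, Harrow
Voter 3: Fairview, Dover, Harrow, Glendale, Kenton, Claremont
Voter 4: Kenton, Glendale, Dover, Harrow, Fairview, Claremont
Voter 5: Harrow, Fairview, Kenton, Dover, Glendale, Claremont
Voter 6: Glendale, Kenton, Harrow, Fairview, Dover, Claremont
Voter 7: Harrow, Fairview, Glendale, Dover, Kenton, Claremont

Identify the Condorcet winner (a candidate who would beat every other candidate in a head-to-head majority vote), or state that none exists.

Head-to-head results (7 voters total):
Fairview vs Harrow: Harrow wins 5–2.
Fairview vs Glendale: Fairview wins 4–3.
Fairview vs Claremont: Fairview wins 5–2.
Fairview vs Dover: Fairview wins 5–2.
Fairview vs Kenton: Kenton wins 4–3.
Harrow vs Glendale: Harrow wins 4–3.
Harrow vs Claremont: Harrow wins 5–2.
Harrow vs Dover: Harrow wins 4–3.
Harrow vs Kenton: Kenton wins 4–3.
Glendale vs Claremont: Glendale wins 5–2.
Glendale vs Dover: Glendale wins 4–3.
Glendale vs Kenton: Kenton wins 4–3.
Claremont vs Dover: Dover wins 5–2.
Claremont vs Kenton: Kenton wins 6–1.
Dover vs Kenton: Kenton wins 5–2.
Kenton beats each rival — Fairview (4–3), Harrow (4–3), Glendale (4–3), Claremont (6–1), Dover (5–2) — so Kenton is the Condorcet winner.

Kenton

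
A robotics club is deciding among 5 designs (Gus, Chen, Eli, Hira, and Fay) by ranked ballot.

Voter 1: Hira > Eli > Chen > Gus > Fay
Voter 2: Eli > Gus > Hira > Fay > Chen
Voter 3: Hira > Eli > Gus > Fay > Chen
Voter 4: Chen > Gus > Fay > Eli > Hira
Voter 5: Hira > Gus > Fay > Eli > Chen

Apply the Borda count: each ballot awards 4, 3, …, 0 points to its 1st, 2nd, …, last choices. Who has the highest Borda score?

Hira

Borda scores:
  Gus: 1 + 3 + 2 + 3 + 3 = 12
  Chen: 2 + 0 + 0 + 4 + 0 = 6
  Eli: 3 + 4 + 3 + 1 + 1 = 12
  Hira: 4 + 2 + 4 + 0 + 4 = 14
  Fay: 0 + 1 + 1 + 2 + 2 = 6
Hira has the highest total.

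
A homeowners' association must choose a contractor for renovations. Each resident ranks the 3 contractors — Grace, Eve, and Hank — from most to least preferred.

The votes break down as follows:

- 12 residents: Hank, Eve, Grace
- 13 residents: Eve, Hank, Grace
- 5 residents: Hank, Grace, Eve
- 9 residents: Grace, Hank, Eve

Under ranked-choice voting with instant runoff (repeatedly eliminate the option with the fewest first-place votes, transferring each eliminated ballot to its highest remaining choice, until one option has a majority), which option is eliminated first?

Grace

Round 1: Hank 17, Eve 13, Grace 9. Grace has the fewest and is eliminated.
Round 2: Hank 26, Eve 13. Hank has a majority.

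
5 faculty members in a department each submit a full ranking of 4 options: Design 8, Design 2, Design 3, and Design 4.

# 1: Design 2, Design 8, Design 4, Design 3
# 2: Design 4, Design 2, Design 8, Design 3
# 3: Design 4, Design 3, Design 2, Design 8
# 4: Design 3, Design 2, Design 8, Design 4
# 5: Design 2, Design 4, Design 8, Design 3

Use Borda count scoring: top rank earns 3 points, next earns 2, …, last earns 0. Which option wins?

Design 2

Borda scores:
  Design 8: 2 + 1 + 0 + 1 + 1 = 5
  Design 2: 3 + 2 + 1 + 2 + 3 = 11
  Design 3: 0 + 0 + 2 + 3 + 0 = 5
  Design 4: 1 + 3 + 3 + 0 + 2 = 9
Design 2 has the highest total.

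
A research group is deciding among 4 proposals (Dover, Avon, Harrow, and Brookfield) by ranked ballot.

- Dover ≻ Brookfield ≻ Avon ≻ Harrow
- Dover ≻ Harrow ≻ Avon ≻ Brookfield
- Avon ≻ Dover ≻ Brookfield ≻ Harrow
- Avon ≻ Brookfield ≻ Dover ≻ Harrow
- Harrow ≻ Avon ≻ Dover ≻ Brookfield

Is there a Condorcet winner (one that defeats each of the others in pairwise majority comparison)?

Yes

Head-to-head results (5 voters total):
Dover vs Avon: Avon wins 3–2.
Dover vs Harrow: Dover wins 4–1.
Dover vs Brookfield: Dover wins 4–1.
Avon vs Harrow: Avon wins 3–2.
Avon vs Brookfield: Avon wins 4–1.
Harrow vs Brookfield: Brookfield wins 3–2.
Avon beats each rival — Dover (3–2), Harrow (3–2), Brookfield (4–1) — so Avon is the Condorcet winner.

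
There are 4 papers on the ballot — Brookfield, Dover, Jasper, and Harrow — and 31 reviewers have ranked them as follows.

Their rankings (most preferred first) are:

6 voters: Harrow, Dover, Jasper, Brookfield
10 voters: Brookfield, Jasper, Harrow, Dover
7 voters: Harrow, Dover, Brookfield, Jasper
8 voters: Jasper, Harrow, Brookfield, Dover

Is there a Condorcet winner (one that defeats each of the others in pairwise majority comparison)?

No

Head-to-head results (31 voters total):
Brookfield vs Dover: Brookfield wins 18–13.
Brookfield vs Jasper: Brookfield wins 17–14.
Brookfield vs Harrow: Harrow wins 21–10.
Dover vs Jasper: Jasper wins 18–13.
Dover vs Harrow: Harrow wins 31–0.
Jasper vs Harrow: Jasper wins 18–13.
No candidate beats all others: Brookfield beats Jasper beats Harrow beats Brookfield, a majority cycle.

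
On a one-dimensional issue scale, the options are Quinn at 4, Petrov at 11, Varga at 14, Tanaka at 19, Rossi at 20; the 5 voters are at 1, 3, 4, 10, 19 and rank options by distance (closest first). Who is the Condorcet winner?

With single-peaked preferences on a line, the Condorcet winner is the candidate closest to the median voter.
The median voter (position 4) is closest to Quinn at 4.
Check: Quinn vs Varga — voters closer to Quinn: 3 of 5.

Quinn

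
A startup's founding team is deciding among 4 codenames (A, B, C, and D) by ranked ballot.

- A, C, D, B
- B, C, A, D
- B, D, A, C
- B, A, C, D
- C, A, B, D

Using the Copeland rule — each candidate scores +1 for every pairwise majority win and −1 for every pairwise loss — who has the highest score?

Pairwise results:
  A vs B: B wins 3–2.
  A vs C: A wins 3–2.
  A vs D: A wins 4–1.
  B vs C: B wins 3–2.
  B vs D: B wins 4–1.
  C vs D: C wins 4–1.
Copeland scores (wins − losses):
  A: 2 − 1 = 1
  B: 3 − 0 = 3
  C: 1 − 2 = -1
  D: 0 − 3 = -3
B has the best Copeland score.

B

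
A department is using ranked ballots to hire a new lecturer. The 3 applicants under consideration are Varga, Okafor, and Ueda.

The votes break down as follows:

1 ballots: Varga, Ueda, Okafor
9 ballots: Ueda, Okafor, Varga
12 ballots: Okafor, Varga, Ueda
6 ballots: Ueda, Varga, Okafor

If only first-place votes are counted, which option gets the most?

Ueda

First-place vote totals:
  Varga: 1
  Okafor: 12
  Ueda: 15
Ueda has the most first-place votes.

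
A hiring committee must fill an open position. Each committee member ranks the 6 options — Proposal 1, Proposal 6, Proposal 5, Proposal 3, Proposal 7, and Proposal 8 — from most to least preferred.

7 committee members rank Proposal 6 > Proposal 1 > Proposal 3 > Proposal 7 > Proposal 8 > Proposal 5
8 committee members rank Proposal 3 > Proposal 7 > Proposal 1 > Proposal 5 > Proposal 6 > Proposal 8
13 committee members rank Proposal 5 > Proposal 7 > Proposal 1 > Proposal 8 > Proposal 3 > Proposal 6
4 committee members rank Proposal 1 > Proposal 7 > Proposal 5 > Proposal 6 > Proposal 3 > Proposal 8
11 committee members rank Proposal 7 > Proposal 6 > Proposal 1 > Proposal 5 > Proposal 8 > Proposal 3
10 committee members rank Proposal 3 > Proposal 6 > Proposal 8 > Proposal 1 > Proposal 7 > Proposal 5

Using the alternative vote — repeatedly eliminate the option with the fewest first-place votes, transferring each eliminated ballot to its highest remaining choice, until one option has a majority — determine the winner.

Round 1: Proposal 3 18, Proposal 5 13, Proposal 7 11, Proposal 6 7, Proposal 1 4, Proposal 8 0. Proposal 8 has the fewest and is eliminated.
Round 2: Proposal 3 18, Proposal 5 13, Proposal 7 11, Proposal 6 7, Proposal 1 4. Proposal 1 has the fewest and is eliminated.
Round 3: Proposal 3 18, Proposal 7 15, Proposal 5 13, Proposal 6 7. Proposal 6 has the fewest and is eliminated.
Round 4: Proposal 3 25, Proposal 7 15, Proposal 5 13. Proposal 5 has the fewest and is eliminated.
Round 5: Proposal 7 28, Proposal 3 25. Proposal 7 has a majority.

Proposal 7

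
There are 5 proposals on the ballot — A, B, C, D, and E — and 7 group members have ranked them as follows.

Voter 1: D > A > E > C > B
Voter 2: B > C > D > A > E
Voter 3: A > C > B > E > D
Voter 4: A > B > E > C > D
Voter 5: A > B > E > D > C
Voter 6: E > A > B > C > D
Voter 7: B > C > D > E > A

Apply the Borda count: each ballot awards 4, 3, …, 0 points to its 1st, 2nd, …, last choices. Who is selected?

Borda scores:
  A: 3 + 1 + 4 + 4 + 4 + 3 + 0 = 19
  B: 0 + 4 + 2 + 3 + 3 + 2 + 4 = 18
  C: 1 + 3 + 3 + 1 + 0 + 1 + 3 = 12
  D: 4 + 2 + 0 + 0 + 1 + 0 + 2 = 9
  E: 2 + 0 + 1 + 2 + 2 + 4 + 1 = 12
A has the highest total.

A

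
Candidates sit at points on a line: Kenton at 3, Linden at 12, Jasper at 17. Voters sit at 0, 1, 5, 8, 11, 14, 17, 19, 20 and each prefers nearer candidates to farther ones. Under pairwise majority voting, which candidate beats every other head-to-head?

With single-peaked preferences on a line, the Condorcet winner is the candidate closest to the median voter.
The median voter (position 11) is closest to Linden at 12.
Check: Linden vs Kenton — voters closer to Linden: 6 of 9.

Linden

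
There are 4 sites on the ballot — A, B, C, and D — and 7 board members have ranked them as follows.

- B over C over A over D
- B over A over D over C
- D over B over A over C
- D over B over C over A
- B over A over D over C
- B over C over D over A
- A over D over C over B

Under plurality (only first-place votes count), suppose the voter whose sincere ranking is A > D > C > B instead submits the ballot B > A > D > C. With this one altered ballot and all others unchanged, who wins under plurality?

B

First-place totals with the altered ballot: A 0, B 5, C 0, D 2.
The winner is unchanged: still B.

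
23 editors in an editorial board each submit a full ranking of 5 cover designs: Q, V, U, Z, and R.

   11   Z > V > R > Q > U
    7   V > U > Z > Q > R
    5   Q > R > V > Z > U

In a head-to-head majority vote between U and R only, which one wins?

R

Ballots ranking U above R: 7.
Ballots ranking R above U: 11+5 = 16.
R wins the head-to-head, 16–7.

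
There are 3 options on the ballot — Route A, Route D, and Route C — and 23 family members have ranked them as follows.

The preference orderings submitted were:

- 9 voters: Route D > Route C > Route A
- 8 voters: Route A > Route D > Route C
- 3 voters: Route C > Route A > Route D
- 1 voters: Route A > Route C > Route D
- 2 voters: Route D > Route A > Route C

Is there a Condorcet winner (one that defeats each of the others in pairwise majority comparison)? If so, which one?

Head-to-head results (23 voters total):
Route A vs Route D: Route A wins 12–11.
Route A vs Route C: Route C wins 12–11.
Route D vs Route C: Route D wins 19–4.
No candidate beats all others: Route A beats Route D beats Route C beats Route A, a majority cycle.

No Condorcet winner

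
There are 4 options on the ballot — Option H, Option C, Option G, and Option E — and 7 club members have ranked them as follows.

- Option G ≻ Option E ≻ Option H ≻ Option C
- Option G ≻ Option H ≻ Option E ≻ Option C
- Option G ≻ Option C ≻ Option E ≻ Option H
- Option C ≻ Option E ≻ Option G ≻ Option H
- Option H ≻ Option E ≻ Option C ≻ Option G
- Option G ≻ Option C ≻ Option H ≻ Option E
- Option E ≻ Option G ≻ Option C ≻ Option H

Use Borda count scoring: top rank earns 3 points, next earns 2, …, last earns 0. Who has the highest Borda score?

Option G

Borda scores:
  Option H: 1 + 2 + 0 + 0 + 3 + 1 + 0 = 7
  Option C: 0 + 0 + 2 + 3 + 1 + 2 + 1 = 9
  Option G: 3 + 3 + 3 + 1 + 0 + 3 + 2 = 15
  Option E: 2 + 1 + 1 + 2 + 2 + 0 + 3 = 11
Option G has the highest total.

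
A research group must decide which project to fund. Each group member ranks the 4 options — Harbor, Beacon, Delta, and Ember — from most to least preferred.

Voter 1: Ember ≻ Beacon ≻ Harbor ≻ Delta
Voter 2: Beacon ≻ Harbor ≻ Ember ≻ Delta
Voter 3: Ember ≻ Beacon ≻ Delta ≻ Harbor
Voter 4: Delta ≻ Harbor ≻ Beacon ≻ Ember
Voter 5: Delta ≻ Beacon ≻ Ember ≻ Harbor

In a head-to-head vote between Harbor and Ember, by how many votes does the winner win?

Ballots ranking Harbor above Ember: 2.
Ballots ranking Ember above Harbor: 3.
Ember wins 3–2, a margin of 1.

1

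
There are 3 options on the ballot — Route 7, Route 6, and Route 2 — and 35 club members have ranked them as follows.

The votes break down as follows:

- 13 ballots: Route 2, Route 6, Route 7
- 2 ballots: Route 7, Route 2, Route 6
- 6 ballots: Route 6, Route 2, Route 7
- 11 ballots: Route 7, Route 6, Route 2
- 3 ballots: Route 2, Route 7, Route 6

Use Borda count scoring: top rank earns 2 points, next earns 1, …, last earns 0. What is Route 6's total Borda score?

Borda scores:
  Route 7: 13·0 + 2·2 + 6·0 + 11·2 + 3·1 = 29
  Route 6: 13·1 + 2·0 + 6·2 + 11·1 + 3·0 = 36
  Route 2: 13·2 + 2·1 + 6·1 + 11·0 + 3·2 = 40

36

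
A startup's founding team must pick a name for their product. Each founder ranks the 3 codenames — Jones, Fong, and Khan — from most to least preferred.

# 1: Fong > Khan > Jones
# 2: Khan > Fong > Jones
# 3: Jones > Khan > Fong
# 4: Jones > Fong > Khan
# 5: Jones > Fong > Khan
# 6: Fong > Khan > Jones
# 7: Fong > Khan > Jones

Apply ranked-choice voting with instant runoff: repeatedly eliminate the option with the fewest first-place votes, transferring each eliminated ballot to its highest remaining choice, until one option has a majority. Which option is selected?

Fong

Round 1: Jones 3, Fong 3, Khan 1. Khan has the fewest and is eliminated.
Round 2: Fong 4, Jones 3. Fong has a majority.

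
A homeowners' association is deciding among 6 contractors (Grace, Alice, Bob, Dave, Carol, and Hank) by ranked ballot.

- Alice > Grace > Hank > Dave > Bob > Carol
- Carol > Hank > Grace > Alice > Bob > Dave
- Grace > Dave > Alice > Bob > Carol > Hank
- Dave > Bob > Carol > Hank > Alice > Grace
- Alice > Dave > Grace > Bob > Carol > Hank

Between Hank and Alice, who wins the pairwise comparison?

Ballots ranking Hank above Alice: 2.
Ballots ranking Alice above Hank: 3.
Alice wins the head-to-head, 3–2.

Alice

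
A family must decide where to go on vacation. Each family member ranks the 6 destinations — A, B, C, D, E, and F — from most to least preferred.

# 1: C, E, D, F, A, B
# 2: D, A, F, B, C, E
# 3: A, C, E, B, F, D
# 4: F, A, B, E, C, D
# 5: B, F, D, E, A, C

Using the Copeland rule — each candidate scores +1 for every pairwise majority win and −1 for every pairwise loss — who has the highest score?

Pairwise results:
  A vs B: A wins 4–1.
  A vs C: A wins 4–1.
  A vs D: D wins 3–2.
  A vs E: A wins 3–2.
  A vs F: F wins 3–2.
  B vs C: B wins 3–2.
  B vs D: B wins 3–2.
  B vs E: B wins 3–2.
  B vs F: F wins 3–2.
  C vs D: C wins 3–2.
  C vs E: C wins 3–2.
  C vs F: F wins 3–2.
  D vs E: E wins 3–2.
  D vs F: F wins 3–2.
  E vs F: F wins 3–2.
Copeland scores (wins − losses):
  A: 3 − 2 = 1
  B: 3 − 2 = 1
  C: 2 − 3 = -1
  D: 1 − 4 = -3
  E: 1 − 4 = -3
  F: 5 − 0 = 5
F has the best Copeland score.

F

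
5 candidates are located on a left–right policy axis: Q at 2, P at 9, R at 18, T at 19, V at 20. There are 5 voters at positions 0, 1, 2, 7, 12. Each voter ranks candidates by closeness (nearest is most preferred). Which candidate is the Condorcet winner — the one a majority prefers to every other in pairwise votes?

With single-peaked preferences on a line, the Condorcet winner is the candidate closest to the median voter.
The median voter (position 2) is closest to Q at 2.
Check: Q vs R — voters closer to Q: 4 of 5.

Q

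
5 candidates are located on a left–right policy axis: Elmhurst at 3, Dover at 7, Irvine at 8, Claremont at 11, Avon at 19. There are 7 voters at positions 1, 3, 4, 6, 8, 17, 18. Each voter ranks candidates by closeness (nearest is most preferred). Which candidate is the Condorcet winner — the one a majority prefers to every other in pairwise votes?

With single-peaked preferences on a line, the Condorcet winner is the candidate closest to the median voter.
The median voter (position 6) is closest to Dover at 7.
Check: Dover vs Claremont — voters closer to Dover: 5 of 7.

Dover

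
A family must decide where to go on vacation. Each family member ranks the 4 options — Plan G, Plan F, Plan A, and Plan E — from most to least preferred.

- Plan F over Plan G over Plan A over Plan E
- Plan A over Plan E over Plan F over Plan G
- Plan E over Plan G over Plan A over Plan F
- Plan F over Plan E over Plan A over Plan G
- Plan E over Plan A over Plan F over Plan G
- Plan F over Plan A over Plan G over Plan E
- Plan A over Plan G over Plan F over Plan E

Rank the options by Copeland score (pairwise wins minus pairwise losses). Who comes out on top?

Plan A

Pairwise results:
  Plan G vs Plan F: Plan F wins 5–2.
  Plan G vs Plan A: Plan A wins 5–2.
  Plan G vs Plan E: Plan E wins 4–3.
  Plan F vs Plan A: Plan A wins 4–3.
  Plan F vs Plan E: Plan F wins 4–3.
  Plan A vs Plan E: Plan A wins 4–3.
Copeland scores (wins − losses):
  Plan G: 0 − 3 = -3
  Plan F: 2 − 1 = 1
  Plan A: 3 − 0 = 3
  Plan E: 1 − 2 = -1
Plan A has the best Copeland score.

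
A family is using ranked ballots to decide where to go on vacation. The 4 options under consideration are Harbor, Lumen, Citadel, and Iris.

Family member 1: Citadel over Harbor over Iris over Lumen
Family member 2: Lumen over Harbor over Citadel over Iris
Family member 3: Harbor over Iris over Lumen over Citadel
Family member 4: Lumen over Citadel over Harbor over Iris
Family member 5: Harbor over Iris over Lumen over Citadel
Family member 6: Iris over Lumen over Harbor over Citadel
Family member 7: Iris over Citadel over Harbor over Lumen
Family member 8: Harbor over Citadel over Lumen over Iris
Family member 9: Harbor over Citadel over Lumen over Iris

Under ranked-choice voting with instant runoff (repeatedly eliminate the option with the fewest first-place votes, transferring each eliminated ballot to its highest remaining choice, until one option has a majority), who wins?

Harbor

Round 1: Harbor 4, Lumen 2, Iris 2, Citadel 1. Citadel has the fewest and is eliminated.
Round 2: Harbor 5, Lumen 2, Iris 2. Harbor has a majority.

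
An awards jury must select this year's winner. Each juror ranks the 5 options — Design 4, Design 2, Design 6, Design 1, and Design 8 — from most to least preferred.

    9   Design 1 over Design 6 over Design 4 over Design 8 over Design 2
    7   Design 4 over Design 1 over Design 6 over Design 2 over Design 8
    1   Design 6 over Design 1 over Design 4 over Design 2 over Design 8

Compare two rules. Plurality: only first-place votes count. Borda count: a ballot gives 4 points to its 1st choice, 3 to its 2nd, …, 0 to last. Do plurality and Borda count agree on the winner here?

Plurality first-place counts: Design 4 7, Design 2 0, Design 6 1, Design 1 9, Design 8 0 → Design 1.
Borda totals: Design 4 48, Design 2 8, Design 6 45, Design 1 60, Design 8 9 → Design 1.
The two rules agree on Design 1.

Yes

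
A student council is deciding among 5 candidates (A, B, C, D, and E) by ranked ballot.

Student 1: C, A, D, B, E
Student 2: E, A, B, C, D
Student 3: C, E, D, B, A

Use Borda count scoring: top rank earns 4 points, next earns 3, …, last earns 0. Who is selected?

C

Borda scores:
  A: 3 + 3 + 0 = 6
  B: 1 + 2 + 1 = 4
  C: 4 + 1 + 4 = 9
  D: 2 + 0 + 2 = 4
  E: 0 + 4 + 3 = 7
C has the highest total.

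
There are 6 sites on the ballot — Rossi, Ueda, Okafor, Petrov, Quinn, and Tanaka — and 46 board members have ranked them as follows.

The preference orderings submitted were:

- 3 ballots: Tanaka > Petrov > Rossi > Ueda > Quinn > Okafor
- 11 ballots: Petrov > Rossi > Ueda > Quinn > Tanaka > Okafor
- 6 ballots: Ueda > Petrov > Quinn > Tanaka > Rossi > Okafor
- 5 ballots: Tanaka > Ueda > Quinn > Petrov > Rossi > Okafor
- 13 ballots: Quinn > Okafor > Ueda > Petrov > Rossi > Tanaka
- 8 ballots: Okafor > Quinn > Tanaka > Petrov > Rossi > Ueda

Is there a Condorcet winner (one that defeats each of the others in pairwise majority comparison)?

Head-to-head results (46 voters total):
Rossi vs Ueda: Ueda wins 24–22.
Rossi vs Okafor: Rossi wins 25–21.
Rossi vs Petrov: Petrov wins 46–0.
Rossi vs Quinn: Quinn wins 32–14.
Rossi vs Tanaka: Rossi wins 24–22.
Ueda vs Okafor: Ueda wins 25–21.
Ueda vs Petrov: Ueda wins 24–22.
Ueda vs Quinn: Ueda wins 25–21.
Ueda vs Tanaka: Ueda wins 30–16.
Okafor vs Petrov: Petrov wins 25–21.
Okafor vs Quinn: Quinn wins 38–8.
Okafor vs Tanaka: Tanaka wins 25–21.
Petrov vs Quinn: Quinn wins 26–20.
Petrov vs Tanaka: Petrov wins 30–16.
Quinn vs Tanaka: Quinn wins 38–8.
Ueda beats each rival — Rossi (24–22), Okafor (25–21), Petrov (24–22), Quinn (25–21), Tanaka (30–16) — so Ueda is the Condorcet winner.

Yes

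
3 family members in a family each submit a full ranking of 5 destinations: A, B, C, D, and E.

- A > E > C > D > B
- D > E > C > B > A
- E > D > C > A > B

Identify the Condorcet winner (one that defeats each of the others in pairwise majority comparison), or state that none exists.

Head-to-head results (3 voters total):
A vs B: A wins 2–1.
A vs C: C wins 2–1.
A vs D: D wins 2–1.
A vs E: E wins 2–1.
B vs C: C wins 3–0.
B vs D: D wins 3–0.
B vs E: E wins 3–0.
C vs D: D wins 2–1.
C vs E: E wins 3–0.
D vs E: E wins 2–1.
E beats each rival — A (2–1), B (3–0), C (3–0), D (2–1) — so E is the Condorcet winner.

E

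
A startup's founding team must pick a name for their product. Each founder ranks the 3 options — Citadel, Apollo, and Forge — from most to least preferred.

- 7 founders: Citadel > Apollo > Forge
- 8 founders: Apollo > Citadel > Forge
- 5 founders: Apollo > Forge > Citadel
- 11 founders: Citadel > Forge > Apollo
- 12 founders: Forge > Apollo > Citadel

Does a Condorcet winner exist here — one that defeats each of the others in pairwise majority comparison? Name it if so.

No Condorcet winner

Head-to-head results (43 voters total):
Citadel vs Apollo: Apollo wins 25–18.
Citadel vs Forge: Citadel wins 26–17.
Apollo vs Forge: Forge wins 23–20.
No candidate beats all others: Citadel beats Forge beats Apollo beats Citadel, a majority cycle.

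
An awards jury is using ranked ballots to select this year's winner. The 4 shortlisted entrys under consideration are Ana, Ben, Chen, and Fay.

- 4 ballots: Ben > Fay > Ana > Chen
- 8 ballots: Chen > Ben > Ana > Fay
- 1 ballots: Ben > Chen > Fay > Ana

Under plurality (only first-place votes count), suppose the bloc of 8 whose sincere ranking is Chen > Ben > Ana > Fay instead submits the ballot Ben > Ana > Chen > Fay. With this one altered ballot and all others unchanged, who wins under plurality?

Ben

First-place totals with the altered ballot: Ana 0, Ben 13, Chen 0, Fay 0.
The switch changes the winner from Chen to Ben.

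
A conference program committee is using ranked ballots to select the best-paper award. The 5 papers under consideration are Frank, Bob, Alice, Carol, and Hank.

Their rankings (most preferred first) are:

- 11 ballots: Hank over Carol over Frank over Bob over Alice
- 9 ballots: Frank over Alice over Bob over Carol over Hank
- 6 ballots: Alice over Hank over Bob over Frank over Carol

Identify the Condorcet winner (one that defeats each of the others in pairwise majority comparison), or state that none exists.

Head-to-head results (26 voters total):
Frank vs Bob: Frank wins 20–6.
Frank vs Alice: Frank wins 20–6.
Frank vs Carol: Frank wins 15–11.
Frank vs Hank: Hank wins 17–9.
Bob vs Alice: Alice wins 15–11.
Bob vs Carol: Bob wins 15–11.
Bob vs Hank: Hank wins 17–9.
Alice vs Carol: Alice wins 15–11.
Alice vs Hank: Alice wins 15–11.
Carol vs Hank: Hank wins 17–9.
No candidate beats all others: Frank beats Alice beats Hank beats Frank, a majority cycle.

No Condorcet winner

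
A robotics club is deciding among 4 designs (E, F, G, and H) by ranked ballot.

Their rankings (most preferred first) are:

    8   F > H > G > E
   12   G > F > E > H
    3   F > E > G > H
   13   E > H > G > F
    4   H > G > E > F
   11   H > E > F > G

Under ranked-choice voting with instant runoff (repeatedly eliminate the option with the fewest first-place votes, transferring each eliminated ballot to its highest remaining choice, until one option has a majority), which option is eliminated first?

F

Round 1: H 15, E 13, G 12, F 11. F has the fewest and is eliminated.
Round 2: H 23, E 16, G 12. G has the fewest and is eliminated.
Round 3: E 28, H 23. E has a majority.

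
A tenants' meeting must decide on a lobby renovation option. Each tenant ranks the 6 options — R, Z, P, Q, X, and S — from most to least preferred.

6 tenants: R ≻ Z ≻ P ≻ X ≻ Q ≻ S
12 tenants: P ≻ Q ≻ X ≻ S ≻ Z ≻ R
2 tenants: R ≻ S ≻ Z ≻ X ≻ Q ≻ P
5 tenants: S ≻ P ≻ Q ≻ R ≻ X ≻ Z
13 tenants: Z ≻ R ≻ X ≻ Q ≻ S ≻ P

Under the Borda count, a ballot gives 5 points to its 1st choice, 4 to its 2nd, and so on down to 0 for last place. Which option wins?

Borda scores:
  R: 6·5 + 12·0 + 2·5 + 5·2 + 13·4 = 102
  Z: 6·4 + 12·1 + 2·3 + 5·0 + 13·5 = 107
  P: 6·3 + 12·5 + 2·0 + 5·4 + 13·0 = 98
  Q: 6·1 + 12·4 + 2·1 + 5·3 + 13·2 = 97
  X: 6·2 + 12·3 + 2·2 + 5·1 + 13·3 = 96
  S: 6·0 + 12·2 + 2·4 + 5·5 + 13·1 = 70
Z has the highest total.

Z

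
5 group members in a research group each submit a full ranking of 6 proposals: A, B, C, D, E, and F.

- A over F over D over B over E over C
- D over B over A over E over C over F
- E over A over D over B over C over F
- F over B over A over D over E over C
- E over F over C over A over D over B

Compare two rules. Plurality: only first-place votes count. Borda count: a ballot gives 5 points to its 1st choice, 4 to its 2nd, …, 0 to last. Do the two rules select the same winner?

No

Plurality first-place counts: A 1, B 0, C 0, D 1, E 2, F 1 → E.
Borda totals: A 17, B 12, C 5, D 14, E 14, F 13 → A.
The two rules disagree: plurality picks E, Borda picks A.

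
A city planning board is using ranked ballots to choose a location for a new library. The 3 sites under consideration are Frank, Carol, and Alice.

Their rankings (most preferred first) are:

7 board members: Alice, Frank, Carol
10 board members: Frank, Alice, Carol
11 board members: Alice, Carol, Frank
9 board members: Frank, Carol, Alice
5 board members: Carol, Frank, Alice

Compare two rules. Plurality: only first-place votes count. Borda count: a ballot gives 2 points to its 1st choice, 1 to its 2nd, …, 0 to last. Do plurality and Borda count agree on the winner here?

Plurality first-place counts: Frank 19, Carol 5, Alice 18 → Frank.
Borda totals: Frank 50, Carol 30, Alice 46 → Frank.
The two rules agree on Frank.

Yes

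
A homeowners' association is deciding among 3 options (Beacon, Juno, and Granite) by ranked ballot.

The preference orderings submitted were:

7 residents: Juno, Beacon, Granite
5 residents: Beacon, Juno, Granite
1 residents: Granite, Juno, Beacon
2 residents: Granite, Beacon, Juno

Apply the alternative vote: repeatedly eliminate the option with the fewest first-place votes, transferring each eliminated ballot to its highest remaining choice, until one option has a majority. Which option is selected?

Round 1: Juno 7, Beacon 5, Granite 3. Granite has the fewest and is eliminated.
Round 2: Juno 8, Beacon 7. Juno has a majority.

Juno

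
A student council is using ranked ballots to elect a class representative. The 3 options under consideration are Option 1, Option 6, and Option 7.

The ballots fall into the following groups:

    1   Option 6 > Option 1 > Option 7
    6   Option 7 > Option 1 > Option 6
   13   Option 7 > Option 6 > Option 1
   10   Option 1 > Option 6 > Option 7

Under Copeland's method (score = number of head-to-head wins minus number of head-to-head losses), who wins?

Pairwise results:
  Option 1 vs Option 6: Option 1 wins 16–14.
  Option 1 vs Option 7: Option 7 wins 19–11.
  Option 6 vs Option 7: Option 7 wins 19–11.
Copeland scores (wins − losses):
  Option 1: 1 − 1 = 0
  Option 6: 0 − 2 = -2
  Option 7: 2 − 0 = 2
Option 7 has the best Copeland score.

Option 7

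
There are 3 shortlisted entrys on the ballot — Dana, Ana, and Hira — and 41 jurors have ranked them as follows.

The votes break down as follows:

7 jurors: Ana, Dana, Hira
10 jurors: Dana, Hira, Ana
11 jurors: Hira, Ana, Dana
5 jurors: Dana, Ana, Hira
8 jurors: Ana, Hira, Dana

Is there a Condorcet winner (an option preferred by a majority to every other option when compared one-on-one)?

No

Head-to-head results (41 voters total):
Dana vs Ana: Ana wins 26–15.
Dana vs Hira: Dana wins 22–19.
Ana vs Hira: Hira wins 21–20.
No candidate beats all others: Dana beats Hira beats Ana beats Dana, a majority cycle.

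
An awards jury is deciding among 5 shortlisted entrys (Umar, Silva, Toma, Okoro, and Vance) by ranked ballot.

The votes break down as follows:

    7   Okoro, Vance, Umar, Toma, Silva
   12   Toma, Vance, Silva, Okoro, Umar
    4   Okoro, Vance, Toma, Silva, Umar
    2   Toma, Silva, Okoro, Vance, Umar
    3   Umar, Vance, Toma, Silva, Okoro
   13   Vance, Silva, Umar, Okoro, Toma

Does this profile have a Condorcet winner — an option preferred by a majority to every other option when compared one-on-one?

Yes

Head-to-head results (41 voters total):
Umar vs Silva: Silva wins 31–10.
Umar vs Toma: Umar wins 23–18.
Umar vs Okoro: Okoro wins 25–16.
Umar vs Vance: Vance wins 38–3.
Silva vs Toma: Toma wins 28–13.
Silva vs Okoro: Silva wins 30–11.
Silva vs Vance: Vance wins 39–2.
Toma vs Okoro: Okoro wins 24–17.
Toma vs Vance: Vance wins 27–14.
Okoro vs Vance: Vance wins 28–13.
Vance beats each rival — Umar (38–3), Silva (39–2), Toma (27–14), Okoro (28–13) — so Vance is the Condorcet winner.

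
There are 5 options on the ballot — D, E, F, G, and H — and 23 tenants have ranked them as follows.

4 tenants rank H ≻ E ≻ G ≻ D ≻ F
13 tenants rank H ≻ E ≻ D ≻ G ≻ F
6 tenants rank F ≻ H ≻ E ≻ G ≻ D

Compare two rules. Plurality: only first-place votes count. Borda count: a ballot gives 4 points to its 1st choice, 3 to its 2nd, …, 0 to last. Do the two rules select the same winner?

Plurality first-place counts: D 0, E 0, F 6, G 0, H 17 → H.
Borda totals: D 30, E 63, F 24, G 27, H 86 → H.
The two rules agree on H.

Yes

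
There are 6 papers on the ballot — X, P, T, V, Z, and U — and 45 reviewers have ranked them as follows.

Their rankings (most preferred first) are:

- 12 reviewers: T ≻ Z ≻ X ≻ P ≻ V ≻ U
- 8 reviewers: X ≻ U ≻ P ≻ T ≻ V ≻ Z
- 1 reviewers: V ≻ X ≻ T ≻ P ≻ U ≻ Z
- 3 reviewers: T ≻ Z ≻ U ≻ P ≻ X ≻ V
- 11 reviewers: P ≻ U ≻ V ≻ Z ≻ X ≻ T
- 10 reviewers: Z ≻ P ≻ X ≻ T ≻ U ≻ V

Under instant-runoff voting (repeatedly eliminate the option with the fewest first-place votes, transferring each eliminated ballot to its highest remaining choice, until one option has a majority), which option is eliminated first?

Round 1: T 15, P 11, Z 10, X 8, V 1, U 0. U has the fewest and is eliminated.
Round 2: T 15, P 11, Z 10, X 8, V 1. V has the fewest and is eliminated.
Round 3: T 15, P 11, Z 10, X 9. X has the fewest and is eliminated.
Round 4: P 19, T 16, Z 10. Z has the fewest and is eliminated.
Round 5: P 29, T 16. P has a majority.

U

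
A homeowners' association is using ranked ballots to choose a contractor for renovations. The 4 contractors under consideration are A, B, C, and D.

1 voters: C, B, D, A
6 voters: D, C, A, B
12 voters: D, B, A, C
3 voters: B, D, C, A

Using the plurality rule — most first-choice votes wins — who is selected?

First-place vote totals:
  A: 0
  B: 3
  C: 1
  D: 18
D has the most first-place votes.

D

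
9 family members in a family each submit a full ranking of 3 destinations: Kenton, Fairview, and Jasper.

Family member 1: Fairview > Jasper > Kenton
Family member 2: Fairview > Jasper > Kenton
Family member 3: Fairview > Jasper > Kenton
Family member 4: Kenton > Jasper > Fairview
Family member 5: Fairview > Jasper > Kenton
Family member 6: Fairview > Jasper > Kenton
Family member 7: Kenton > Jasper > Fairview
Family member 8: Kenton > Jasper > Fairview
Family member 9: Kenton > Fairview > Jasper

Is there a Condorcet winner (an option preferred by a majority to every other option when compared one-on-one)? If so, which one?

Fairview

Head-to-head results (9 voters total):
Kenton vs Fairview: Fairview wins 5–4.
Kenton vs Jasper: Jasper wins 5–4.
Fairview vs Jasper: Fairview wins 6–3.
Fairview beats each rival — Kenton (5–4), Jasper (6–3) — so Fairview is the Condorcet winner.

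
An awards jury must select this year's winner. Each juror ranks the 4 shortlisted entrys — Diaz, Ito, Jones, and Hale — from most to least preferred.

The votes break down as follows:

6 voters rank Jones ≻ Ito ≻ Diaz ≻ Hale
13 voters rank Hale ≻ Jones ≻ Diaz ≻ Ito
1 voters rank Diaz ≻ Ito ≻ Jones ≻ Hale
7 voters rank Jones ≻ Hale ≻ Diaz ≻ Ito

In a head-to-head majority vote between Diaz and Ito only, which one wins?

Ballots ranking Diaz above Ito: 13+1+7 = 21.
Ballots ranking Ito above Diaz: 6.
Diaz wins the head-to-head, 21–6.

Diaz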